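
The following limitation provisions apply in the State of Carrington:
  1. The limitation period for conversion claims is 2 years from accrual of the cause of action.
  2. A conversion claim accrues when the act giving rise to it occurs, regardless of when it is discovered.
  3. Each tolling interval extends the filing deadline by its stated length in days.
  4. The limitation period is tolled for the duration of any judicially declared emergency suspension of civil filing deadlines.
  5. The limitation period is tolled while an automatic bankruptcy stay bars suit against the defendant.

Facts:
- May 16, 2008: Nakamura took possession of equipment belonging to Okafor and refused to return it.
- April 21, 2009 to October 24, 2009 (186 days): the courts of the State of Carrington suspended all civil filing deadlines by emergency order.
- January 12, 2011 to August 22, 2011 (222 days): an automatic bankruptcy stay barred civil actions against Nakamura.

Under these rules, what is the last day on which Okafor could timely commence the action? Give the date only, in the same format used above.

November 18, 2010

The cause of action accrued on May 16, 2008, the date of the act.
2 years from May 16, 2008 is May 16, 2010.
Because the emergency suspension of filing deadlines ran from April 21, 2009 to October 24, 2009, the deadline is extended by 186 days to November 18, 2010.
The automatic bankruptcy stay from January 12, 2011 to August 22, 2011 began after the period had already run on November 18, 2010, so it has no tolling effect.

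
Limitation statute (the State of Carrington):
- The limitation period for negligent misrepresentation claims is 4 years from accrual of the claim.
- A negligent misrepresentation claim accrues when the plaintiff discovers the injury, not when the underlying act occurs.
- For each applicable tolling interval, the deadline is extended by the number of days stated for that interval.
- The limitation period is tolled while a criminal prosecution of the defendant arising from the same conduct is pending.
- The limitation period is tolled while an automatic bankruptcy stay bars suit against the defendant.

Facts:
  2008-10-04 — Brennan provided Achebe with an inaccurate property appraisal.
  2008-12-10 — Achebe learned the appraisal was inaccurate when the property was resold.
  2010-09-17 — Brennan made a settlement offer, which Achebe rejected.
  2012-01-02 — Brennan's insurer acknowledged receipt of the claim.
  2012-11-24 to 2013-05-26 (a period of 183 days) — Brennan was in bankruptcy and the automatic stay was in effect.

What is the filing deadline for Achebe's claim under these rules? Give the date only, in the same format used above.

2013-06-11

Under the discovery rule, the claim accrued on 2008-12-10, when Achebe discovered the injury — not on the 2008-10-04 date of the underlying act.
4 years from 2008-12-10 is 2012-12-10.
Because the automatic bankruptcy stay ran from 2012-11-24 to 2013-05-26, the deadline is extended by 183 days to 2013-06-11.
The other events in the timeline have no effect on the limitation period under the stated rules.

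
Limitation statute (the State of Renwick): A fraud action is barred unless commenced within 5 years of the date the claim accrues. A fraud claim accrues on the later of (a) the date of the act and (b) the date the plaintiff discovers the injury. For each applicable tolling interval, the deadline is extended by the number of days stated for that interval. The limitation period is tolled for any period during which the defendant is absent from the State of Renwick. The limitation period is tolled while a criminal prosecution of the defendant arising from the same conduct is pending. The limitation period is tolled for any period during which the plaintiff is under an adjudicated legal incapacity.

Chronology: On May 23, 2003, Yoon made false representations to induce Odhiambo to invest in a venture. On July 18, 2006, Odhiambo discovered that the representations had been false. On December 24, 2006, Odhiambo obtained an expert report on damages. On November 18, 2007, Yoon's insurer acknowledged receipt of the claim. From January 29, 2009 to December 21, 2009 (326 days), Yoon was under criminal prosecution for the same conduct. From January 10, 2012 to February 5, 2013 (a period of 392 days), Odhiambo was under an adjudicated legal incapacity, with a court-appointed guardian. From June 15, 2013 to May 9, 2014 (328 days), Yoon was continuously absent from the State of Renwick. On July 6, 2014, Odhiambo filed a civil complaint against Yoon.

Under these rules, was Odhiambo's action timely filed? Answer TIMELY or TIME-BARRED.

Taking the later of the act (May 23, 2003) and discovery (July 18, 2006), the claim accrued on July 18, 2006.
Adding the 5 years base period to July 18, 2006 gives a deadline of July 18, 2011, before any tolling.
Because the pending criminal prosecution ran from January 29, 2009 to December 21, 2009, the deadline is extended by 326 days to June 8, 2012.
The plaintiff's legal incapacity from January 10, 2012 to February 5, 2013 tolled the period for 392 days, extending the deadline to July 5, 2013.
The period was tolled for 328 days by the defendant's absence from the jurisdiction (June 15, 2013 to May 9, 2014), pushing the deadline to May 29, 2014.
The other events in the timeline have no effect on the limitation period under the stated rules.
The July 6, 2014 filing falls after the May 29, 2014 deadline; the claim is time-barred.

TIME-BARRED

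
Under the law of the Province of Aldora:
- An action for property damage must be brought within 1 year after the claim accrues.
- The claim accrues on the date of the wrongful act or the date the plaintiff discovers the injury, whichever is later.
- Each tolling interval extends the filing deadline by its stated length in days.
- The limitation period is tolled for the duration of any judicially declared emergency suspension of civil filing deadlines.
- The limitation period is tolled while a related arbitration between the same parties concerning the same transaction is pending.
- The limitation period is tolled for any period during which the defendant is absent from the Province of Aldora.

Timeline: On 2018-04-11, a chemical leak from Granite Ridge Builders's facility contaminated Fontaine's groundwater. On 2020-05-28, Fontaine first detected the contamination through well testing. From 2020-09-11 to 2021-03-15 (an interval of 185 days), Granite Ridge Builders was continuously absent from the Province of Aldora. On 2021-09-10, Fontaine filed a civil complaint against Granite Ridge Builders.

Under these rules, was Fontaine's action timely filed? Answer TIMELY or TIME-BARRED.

Taking the later of the act (2018-04-11) and discovery (2020-05-28), the claim accrued on 2020-05-28.
1 year from 2020-05-28 is 2021-05-28.
The defendant's absence from the jurisdiction from 2020-09-11 to 2021-03-15 tolled the period for 185 days, extending the deadline to 2021-11-29.
The 2021-09-10 filing precedes the 2021-11-29 deadline; the claim is timely.

TIMELY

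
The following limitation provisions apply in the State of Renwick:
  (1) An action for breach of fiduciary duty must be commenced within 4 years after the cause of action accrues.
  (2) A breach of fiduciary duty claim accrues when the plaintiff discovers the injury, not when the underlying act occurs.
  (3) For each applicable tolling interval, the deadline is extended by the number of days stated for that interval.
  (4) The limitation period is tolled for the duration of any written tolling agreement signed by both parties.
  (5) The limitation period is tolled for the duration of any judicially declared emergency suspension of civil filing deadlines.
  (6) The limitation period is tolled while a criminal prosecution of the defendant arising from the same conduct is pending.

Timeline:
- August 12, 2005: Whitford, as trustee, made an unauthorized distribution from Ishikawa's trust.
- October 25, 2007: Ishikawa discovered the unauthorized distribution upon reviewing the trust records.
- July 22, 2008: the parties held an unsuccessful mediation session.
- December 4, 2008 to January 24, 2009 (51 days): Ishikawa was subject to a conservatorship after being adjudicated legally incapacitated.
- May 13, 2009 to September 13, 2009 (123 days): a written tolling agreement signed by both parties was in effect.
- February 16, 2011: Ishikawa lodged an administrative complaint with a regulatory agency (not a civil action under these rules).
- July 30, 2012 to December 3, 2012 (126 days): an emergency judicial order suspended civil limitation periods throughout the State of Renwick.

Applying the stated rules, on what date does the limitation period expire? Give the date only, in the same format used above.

Accrual is tied to discovery, so the period began on October 25, 2007 rather than on August 12, 2005 when the act occurred.
4 years from October 25, 2007 is October 25, 2011.
The written tolling agreement from May 13, 2009 to September 13, 2009 tolled the period for 123 days, extending the deadline to February 25, 2012.
The emergency suspension of filing deadlines starting July 30, 2012 came too late — the period had run on February 25, 2012 — and so does not extend the deadline.
The plaintiff's legal incapacity from December 4, 2008 to January 24, 2009 does not toll the period, because no stated rule makes the plaintiff's incapacity a tolling event.
Nothing else in the chronology tolls or restarts the period.

February 25, 2012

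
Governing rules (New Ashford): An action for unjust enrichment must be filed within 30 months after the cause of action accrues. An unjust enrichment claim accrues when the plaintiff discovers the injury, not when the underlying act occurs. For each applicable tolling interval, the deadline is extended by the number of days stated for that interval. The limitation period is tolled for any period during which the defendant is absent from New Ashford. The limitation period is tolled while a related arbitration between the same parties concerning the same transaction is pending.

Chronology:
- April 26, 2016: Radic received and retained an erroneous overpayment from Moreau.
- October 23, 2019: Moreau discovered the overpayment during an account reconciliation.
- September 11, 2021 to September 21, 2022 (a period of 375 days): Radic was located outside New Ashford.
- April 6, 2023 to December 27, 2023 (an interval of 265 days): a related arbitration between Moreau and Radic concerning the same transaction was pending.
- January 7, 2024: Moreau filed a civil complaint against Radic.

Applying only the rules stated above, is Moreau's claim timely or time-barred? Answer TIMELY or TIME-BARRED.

TIMELY

Accrual is tied to discovery, so the period began on October 23, 2019 rather than on April 26, 2016 when the act occurred.
30 months from October 23, 2019 is April 23, 2022.
The period was tolled for 375 days by the defendant's absence from the jurisdiction (September 11, 2021 to September 21, 2022), pushing the deadline to May 3, 2023.
Because the pending related arbitration ran from April 6, 2023 to December 27, 2023, the deadline is extended by 265 days to January 23, 2024.
Filing on January 7, 2024 beat the January 23, 2024 deadline — the action is timely.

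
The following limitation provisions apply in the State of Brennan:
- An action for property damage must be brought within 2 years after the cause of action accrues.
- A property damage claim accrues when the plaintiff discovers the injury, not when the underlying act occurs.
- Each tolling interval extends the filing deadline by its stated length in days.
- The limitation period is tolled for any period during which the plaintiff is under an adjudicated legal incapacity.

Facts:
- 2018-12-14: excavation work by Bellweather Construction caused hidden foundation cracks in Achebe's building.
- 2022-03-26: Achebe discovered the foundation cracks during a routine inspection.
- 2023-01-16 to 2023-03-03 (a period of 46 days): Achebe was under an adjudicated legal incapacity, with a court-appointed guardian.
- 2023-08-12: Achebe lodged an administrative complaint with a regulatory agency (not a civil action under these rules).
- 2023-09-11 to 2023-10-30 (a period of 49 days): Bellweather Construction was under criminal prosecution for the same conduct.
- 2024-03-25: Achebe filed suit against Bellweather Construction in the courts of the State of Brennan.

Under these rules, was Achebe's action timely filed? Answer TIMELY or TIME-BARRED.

Under the discovery rule, the claim accrued on 2022-03-26, when Achebe discovered the injury — not on the 2018-12-14 date of the underlying act.
2 years from 2022-03-26 is 2024-03-26.
Because the plaintiff's legal incapacity ran from 2023-01-16 to 2023-03-03, the deadline is extended by 46 days to 2024-05-11.
No stated provision tolls the period for a criminal prosecution, so the interval from 2023-09-11 to 2023-10-30 has no effect on the deadline.
The other events in the timeline have no effect on the limitation period under the stated rules.
Filing on 2024-03-25 beat the 2024-05-11 deadline — the action is timely.

TIMELY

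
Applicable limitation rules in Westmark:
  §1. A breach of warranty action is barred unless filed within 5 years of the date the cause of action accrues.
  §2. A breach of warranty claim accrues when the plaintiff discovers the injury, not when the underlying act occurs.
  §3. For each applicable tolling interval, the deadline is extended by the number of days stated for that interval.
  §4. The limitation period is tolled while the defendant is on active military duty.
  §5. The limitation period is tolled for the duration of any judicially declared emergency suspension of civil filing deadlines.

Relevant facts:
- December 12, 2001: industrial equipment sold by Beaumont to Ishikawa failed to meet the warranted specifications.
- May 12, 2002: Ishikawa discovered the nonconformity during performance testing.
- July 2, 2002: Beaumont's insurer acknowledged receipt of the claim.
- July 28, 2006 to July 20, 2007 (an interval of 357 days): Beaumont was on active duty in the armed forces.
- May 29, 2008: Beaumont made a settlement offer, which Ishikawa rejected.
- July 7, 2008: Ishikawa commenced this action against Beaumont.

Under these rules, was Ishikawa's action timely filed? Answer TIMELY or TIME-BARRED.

The claim did not accrue until Ishikawa discovered the injury on May 12, 2002; the December 12, 2001 act date does not start the clock under the stated rule.
The untolled deadline — 5 years after May 12, 2002 — is May 12, 2007.
Because the defendant's active military service ran from July 28, 2006 to July 20, 2007, the deadline is extended by 357 days to May 3, 2008.
None of the other events listed affects the running of the period under the stated rules.
The July 7, 2008 filing falls after the May 3, 2008 deadline; the claim is time-barred.

TIME-BARRED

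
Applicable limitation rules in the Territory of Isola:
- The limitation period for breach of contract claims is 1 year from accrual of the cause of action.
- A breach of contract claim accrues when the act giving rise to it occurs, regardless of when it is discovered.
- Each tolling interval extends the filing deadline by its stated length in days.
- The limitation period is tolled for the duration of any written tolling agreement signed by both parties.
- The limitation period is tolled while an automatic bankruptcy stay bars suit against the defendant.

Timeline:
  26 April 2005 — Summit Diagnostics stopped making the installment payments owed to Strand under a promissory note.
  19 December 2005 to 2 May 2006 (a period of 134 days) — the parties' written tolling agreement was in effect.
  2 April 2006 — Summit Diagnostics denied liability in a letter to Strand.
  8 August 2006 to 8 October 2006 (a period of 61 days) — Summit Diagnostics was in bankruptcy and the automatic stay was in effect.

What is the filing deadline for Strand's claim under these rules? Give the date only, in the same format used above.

The limitation period began to run on 26 April 2005.
The untolled deadline — 1 year after 26 April 2005 — is 26 April 2006.
The period was tolled for 134 days by the written tolling agreement (19 December 2005 to 2 May 2006), pushing the deadline to 7 September 2006.
The period was tolled for 61 days by the automatic bankruptcy stay (8 August 2006 to 8 October 2006), pushing the deadline to 7 November 2006.
None of the other events listed affects the running of the period under the stated rules.

7 November 2006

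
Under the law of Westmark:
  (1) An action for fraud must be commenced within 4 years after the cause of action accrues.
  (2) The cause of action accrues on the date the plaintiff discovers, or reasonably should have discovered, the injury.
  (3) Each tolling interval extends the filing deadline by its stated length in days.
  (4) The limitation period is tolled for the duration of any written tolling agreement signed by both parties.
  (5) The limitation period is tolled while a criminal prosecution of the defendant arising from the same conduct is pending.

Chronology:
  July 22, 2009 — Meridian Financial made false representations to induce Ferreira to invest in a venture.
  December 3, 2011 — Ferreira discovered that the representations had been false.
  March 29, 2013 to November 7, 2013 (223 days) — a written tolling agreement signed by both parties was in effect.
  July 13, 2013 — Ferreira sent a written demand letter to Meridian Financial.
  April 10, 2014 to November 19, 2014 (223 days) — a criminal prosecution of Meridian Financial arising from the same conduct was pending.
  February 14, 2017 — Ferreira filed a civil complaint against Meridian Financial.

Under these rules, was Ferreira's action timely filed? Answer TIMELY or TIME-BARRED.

Accrual is tied to discovery, so the period began on December 3, 2011 rather than on July 22, 2009 when the act occurred.
The untolled deadline — 4 years after December 3, 2011 — is December 3, 2015.
Because the written tolling agreement ran from March 29, 2013 to November 7, 2013, the deadline is extended by 223 days to July 13, 2016.
The period was tolled for 223 days by the pending criminal prosecution (April 10, 2014 to November 19, 2014), pushing the deadline to February 21, 2017.
Nothing else in the chronology tolls or restarts the period.
Filing on February 14, 2017 beat the February 21, 2017 deadline — the action is timely.

TIMELY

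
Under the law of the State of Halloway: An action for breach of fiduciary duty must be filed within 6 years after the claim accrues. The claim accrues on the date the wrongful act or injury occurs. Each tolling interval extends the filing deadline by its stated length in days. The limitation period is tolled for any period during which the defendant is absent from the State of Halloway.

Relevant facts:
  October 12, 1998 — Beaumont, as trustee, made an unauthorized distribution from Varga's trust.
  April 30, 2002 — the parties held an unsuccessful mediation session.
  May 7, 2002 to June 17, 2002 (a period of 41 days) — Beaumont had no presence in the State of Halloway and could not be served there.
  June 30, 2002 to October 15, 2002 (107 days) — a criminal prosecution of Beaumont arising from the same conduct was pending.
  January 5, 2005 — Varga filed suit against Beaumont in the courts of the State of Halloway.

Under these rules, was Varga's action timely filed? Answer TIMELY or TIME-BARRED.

The limitation period began to run on October 12, 1998.
Adding the 6 years base period to October 12, 1998 gives a deadline of October 12, 2004, before any tolling.
Because the defendant's absence from the jurisdiction ran from May 7, 2002 to June 17, 2002, the deadline is extended by 41 days to November 22, 2004.
Although a criminal prosecution ran from June 30, 2002 to October 15, 2002, the stated rules do not make that a tolling event, so it is disregarded.
The other events in the timeline have no effect on the limitation period under the stated rules.
Varga filed on January 5, 2005, after the November 22, 2004 deadline, so the action is time-barred.

TIME-BARRED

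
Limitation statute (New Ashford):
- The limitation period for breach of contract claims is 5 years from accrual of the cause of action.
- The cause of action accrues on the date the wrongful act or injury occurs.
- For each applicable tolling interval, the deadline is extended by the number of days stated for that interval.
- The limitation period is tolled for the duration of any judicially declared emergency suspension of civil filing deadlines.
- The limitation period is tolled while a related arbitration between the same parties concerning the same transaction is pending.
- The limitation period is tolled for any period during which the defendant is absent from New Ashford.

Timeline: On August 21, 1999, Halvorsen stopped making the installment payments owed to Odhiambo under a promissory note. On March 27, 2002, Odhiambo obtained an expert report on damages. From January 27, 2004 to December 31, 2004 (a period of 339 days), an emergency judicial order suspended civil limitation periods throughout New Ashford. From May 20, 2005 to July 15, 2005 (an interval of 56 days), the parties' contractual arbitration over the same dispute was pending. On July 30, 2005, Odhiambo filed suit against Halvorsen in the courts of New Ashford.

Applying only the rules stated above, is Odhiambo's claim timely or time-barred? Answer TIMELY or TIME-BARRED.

The limitation period began to run on August 21, 1999.
5 years from August 21, 1999 is August 21, 2004.
Because the emergency suspension of filing deadlines ran from January 27, 2004 to December 31, 2004, the deadline is extended by 339 days to July 26, 2005.
Because the pending related arbitration ran from May 20, 2005 to July 15, 2005, the deadline is extended by 56 days to September 20, 2005.
The other events in the timeline have no effect on the limitation period under the stated rules.
The July 30, 2005 filing precedes the September 20, 2005 deadline; the claim is timely.

TIMELY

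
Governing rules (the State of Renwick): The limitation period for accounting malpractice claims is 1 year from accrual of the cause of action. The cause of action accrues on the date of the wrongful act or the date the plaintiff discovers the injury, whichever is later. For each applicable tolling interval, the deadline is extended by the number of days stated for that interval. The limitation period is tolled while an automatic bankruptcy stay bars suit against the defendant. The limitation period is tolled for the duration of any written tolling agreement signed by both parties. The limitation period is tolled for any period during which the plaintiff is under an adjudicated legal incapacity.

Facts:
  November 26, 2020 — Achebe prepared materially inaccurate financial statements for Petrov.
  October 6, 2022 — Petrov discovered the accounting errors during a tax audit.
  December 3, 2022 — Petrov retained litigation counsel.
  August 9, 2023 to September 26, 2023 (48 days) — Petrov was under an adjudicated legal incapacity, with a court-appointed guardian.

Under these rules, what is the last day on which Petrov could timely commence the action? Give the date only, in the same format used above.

Taking the later of the act (November 26, 2020) and discovery (October 6, 2022), the claim accrued on October 6, 2022.
The untolled deadline — 1 year after October 6, 2022 — is October 6, 2023.
The plaintiff's legal incapacity from August 9, 2023 to September 26, 2023 tolled the period for 48 days, extending the deadline to November 23, 2023.
The other events in the timeline have no effect on the limitation period under the stated rules.

November 23, 2023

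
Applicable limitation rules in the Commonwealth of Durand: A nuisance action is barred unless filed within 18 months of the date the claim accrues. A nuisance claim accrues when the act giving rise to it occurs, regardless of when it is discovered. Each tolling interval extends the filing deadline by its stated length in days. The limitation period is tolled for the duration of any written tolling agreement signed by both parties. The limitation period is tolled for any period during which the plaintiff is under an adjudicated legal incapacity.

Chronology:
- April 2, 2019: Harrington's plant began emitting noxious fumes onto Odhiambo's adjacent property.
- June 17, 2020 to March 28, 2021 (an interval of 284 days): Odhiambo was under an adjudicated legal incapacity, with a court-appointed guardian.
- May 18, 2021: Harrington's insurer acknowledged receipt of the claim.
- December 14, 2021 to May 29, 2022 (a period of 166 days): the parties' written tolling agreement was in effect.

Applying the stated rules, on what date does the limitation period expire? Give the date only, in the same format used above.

The limitation period began to run on April 2, 2019.
The untolled deadline — 18 months after April 2, 2019 — is October 2, 2020.
The plaintiff's legal incapacity from June 17, 2020 to March 28, 2021 tolled the period for 284 days, extending the deadline to July 13, 2021.
The written tolling agreement from December 14, 2021 to May 29, 2022 began after the period had already run on July 13, 2021, so it has no tolling effect.
None of the other events listed affects the running of the period under the stated rules.

July 13, 2021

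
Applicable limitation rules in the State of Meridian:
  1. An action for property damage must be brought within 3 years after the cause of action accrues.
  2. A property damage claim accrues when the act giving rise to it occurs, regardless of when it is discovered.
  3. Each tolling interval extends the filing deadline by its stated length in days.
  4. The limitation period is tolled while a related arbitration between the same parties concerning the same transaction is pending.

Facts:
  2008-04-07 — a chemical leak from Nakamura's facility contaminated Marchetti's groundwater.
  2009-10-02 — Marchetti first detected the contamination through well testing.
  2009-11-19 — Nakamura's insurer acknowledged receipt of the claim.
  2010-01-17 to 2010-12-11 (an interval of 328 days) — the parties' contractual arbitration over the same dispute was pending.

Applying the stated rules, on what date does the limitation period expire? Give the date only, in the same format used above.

Because the rule ties accrual to occurrence, the claim accrued on 2008-04-07, not on the 2009-10-02 discovery date.
The untolled deadline — 3 years after 2008-04-07 — is 2011-04-07.
Because the pending related arbitration ran from 2010-01-17 to 2010-12-11, the deadline is extended by 328 days to 2012-02-29.
The other events in the timeline have no effect on the limitation period under the stated rules.

2012-02-29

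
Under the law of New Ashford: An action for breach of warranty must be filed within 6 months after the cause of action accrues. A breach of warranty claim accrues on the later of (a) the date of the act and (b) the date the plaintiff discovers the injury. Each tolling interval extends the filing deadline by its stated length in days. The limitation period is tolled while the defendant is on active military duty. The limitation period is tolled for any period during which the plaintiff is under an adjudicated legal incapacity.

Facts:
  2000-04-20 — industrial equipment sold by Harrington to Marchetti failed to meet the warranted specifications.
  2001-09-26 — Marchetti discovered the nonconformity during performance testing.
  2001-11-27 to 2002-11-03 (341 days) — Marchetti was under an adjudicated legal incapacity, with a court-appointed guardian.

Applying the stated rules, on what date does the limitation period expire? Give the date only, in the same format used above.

2003-03-02

Taking the later of the act (2000-04-20) and discovery (2001-09-26), the claim accrued on 2001-09-26.
6 months from 2001-09-26 is 2002-03-26.
Because the plaintiff's legal incapacity ran from 2001-11-27 to 2002-11-03, the deadline is extended by 341 days to 2003-03-02.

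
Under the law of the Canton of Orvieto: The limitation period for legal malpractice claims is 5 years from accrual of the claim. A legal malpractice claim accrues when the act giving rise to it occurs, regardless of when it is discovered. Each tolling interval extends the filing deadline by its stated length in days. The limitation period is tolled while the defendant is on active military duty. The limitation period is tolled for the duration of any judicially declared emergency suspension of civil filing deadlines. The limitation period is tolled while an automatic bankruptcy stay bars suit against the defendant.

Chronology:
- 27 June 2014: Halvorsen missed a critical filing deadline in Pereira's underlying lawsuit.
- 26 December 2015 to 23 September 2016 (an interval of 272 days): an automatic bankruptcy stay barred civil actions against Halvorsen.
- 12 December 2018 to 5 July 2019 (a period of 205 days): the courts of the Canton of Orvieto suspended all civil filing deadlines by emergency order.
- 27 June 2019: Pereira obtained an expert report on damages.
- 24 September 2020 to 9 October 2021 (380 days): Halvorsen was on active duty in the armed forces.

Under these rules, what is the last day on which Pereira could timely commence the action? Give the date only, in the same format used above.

The limitation period began to run on 27 June 2014.
The untolled deadline — 5 years after 27 June 2014 — is 27 June 2019.
The period was tolled for 272 days by the automatic bankruptcy stay (26 December 2015 to 23 September 2016), pushing the deadline to 25 March 2020.
Because the emergency suspension of filing deadlines ran from 12 December 2018 to 5 July 2019, the deadline is extended by 205 days to 16 October 2020.
Because the defendant's active military service ran from 24 September 2020 to 9 October 2021, the deadline is extended by 380 days to 31 October 2021.
None of the other events listed affects the running of the period under the stated rules.

31 October 2021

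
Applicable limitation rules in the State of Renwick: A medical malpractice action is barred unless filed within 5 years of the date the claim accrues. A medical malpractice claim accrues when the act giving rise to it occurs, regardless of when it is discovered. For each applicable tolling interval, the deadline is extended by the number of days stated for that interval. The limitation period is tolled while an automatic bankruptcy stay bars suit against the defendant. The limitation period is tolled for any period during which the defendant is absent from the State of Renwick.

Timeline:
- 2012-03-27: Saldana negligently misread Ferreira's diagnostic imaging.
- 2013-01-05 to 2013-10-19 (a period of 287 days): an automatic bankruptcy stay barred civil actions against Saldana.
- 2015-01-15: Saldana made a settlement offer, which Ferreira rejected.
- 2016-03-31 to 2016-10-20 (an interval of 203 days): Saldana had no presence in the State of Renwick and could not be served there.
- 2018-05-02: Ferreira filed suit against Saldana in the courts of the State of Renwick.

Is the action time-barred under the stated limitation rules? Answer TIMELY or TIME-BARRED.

The claim accrued on 2012-03-27, when the wrongful act occurred.
5 years from 2012-03-27 is 2017-03-27.
The automatic bankruptcy stay from 2013-01-05 to 2013-10-19 tolled the period for 287 days, extending the deadline to 2018-01-08.
Because the defendant's absence from the jurisdiction ran from 2016-03-31 to 2016-10-20, the deadline is extended by 203 days to 2018-07-30.
The other events in the timeline have no effect on the limitation period under the stated rules.
Filing on 2018-05-02 beat the 2018-07-30 deadline — the action is timely.

TIMELY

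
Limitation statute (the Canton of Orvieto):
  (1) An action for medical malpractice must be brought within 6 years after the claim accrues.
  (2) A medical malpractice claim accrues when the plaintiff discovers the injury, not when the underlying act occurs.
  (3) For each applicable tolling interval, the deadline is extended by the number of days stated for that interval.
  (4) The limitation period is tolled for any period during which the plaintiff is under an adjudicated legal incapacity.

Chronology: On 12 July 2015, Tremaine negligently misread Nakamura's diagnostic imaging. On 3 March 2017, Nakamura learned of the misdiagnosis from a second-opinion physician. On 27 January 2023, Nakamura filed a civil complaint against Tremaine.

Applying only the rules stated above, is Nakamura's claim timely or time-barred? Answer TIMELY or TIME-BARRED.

TIMELY

Under the discovery rule, the claim accrued on 3 March 2017, when Nakamura discovered the injury — not on the 12 July 2015 date of the underlying act.
The untolled deadline — 6 years after 3 March 2017 — is 3 March 2023.
The 27 January 2023 filing precedes the 3 March 2023 deadline; the claim is timely.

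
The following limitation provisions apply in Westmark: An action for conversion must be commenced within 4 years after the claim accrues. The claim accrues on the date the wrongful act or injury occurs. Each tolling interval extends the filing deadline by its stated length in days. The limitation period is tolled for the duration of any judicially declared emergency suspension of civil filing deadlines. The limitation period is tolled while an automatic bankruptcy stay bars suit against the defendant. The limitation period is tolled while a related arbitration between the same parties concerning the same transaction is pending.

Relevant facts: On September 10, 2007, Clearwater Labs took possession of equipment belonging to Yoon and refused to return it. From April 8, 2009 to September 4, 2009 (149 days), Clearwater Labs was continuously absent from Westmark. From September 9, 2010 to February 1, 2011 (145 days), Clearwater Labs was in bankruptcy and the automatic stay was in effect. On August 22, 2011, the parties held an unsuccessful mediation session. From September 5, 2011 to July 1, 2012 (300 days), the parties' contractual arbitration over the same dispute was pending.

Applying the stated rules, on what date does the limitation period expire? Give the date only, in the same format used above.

November 28, 2012

The limitation period began to run on September 10, 2007.
The untolled deadline — 4 years after September 10, 2007 — is September 10, 2011.
Because the automatic bankruptcy stay ran from September 9, 2010 to February 1, 2011, the deadline is extended by 145 days to February 2, 2012.
The pending related arbitration from September 5, 2011 to July 1, 2012 tolled the period for 300 days, extending the deadline to November 28, 2012.
Although the defendant's absence ran from April 8, 2009 to September 4, 2009, the stated rules do not make that a tolling event, so it is disregarded.
Nothing else in the chronology tolls or restarts the period.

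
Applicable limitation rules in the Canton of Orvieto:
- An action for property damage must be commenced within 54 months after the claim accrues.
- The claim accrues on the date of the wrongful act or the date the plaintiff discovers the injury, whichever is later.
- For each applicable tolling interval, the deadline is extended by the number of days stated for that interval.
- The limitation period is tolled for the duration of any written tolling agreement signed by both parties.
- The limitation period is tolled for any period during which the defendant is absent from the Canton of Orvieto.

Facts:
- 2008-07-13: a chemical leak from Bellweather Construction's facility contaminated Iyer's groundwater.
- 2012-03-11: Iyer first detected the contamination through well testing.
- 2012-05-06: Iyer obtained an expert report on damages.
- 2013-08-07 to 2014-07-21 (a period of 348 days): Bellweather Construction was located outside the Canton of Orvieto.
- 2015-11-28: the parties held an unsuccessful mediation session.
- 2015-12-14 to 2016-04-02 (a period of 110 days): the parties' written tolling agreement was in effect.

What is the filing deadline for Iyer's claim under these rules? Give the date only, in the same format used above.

2017-12-13

Taking the later of the act (2008-07-13) and discovery (2012-03-11), the claim accrued on 2012-03-11.
The untolled deadline — 54 months after 2012-03-11 — is 2016-09-11.
Because the defendant's absence from the jurisdiction ran from 2013-08-07 to 2014-07-21, the deadline is extended by 348 days to 2017-08-25.
The period was tolled for 110 days by the written tolling agreement (2015-12-14 to 2016-04-02), pushing the deadline to 2017-12-13.
Nothing else in the chronology tolls or restarts the period.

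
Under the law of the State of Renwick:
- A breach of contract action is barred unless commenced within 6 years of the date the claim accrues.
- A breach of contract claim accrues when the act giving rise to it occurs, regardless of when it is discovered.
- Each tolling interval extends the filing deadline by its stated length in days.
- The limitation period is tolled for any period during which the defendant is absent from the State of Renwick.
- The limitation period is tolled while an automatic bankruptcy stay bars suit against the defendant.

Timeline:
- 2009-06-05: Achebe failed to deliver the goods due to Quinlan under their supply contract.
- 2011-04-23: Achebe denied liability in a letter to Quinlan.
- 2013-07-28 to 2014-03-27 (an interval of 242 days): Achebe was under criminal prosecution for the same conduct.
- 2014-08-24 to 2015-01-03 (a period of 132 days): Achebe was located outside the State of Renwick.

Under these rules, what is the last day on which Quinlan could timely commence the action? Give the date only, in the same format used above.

The limitation period began to run on 2009-06-05.
6 years from 2009-06-05 is 2015-06-05.
The period was tolled for 132 days by the defendant's absence from the jurisdiction (2014-08-24 to 2015-01-03), pushing the deadline to 2015-10-15.
No stated provision tolls the period for a criminal prosecution, so the interval from 2013-07-28 to 2014-03-27 has no effect on the deadline.
The other events in the timeline have no effect on the limitation period under the stated rules.

2015-10-15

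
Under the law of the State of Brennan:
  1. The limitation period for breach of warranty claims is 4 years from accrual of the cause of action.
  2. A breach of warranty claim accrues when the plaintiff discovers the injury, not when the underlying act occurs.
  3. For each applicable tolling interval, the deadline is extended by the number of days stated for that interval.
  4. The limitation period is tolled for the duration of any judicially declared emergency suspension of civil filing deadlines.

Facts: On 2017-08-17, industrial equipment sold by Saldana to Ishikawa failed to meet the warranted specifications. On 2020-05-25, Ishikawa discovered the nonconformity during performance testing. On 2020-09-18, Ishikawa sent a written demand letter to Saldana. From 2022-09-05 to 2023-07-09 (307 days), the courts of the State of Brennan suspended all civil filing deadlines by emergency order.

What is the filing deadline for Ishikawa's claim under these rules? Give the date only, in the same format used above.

The claim did not accrue until Ishikawa discovered the injury on 2020-05-25; the 2017-08-17 act date does not start the clock under the stated rule.
4 years from 2020-05-25 is 2024-05-25.
The period was tolled for 307 days by the emergency suspension of filing deadlines (2022-09-05 to 2023-07-09), pushing the deadline to 2025-03-28.
None of the other events listed affects the running of the period under the stated rules.

2025-03-28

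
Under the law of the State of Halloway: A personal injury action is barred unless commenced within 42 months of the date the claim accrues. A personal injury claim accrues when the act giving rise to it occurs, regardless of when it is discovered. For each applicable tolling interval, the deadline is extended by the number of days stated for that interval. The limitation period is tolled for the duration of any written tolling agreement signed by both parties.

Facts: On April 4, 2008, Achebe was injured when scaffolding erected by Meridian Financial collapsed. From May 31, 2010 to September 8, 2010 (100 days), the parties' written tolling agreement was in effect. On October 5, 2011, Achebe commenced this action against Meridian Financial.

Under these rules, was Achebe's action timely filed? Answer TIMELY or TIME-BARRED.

The claim accrued on April 4, 2008, the date of the act.
42 months from April 4, 2008 is October 4, 2011.
The period was tolled for 100 days by the written tolling agreement (May 31, 2010 to September 8, 2010), pushing the deadline to January 12, 2012.
Achebe filed on October 5, 2011, before the January 12, 2012 deadline, so the action is timely.

TIMELY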